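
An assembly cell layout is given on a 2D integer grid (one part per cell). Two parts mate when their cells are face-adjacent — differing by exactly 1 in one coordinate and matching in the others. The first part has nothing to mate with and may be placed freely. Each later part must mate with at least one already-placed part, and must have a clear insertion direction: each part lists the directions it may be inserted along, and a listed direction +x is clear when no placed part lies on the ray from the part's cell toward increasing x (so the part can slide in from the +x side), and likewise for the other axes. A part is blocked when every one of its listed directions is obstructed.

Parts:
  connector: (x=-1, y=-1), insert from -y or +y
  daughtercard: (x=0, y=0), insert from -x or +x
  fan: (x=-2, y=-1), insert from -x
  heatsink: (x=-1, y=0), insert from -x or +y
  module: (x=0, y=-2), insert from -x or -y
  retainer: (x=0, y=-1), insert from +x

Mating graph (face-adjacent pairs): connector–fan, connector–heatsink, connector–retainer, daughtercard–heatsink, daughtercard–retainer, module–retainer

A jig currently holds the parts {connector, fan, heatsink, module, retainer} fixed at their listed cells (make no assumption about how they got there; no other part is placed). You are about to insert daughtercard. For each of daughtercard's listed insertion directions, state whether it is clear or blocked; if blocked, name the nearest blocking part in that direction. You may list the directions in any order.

+x: clear; -x: blocked by heatsink

-x: nearest on ray is heatsink@(-1, 0) ⇒ blocked
+x: ray from daughtercard(0, 0) has no placed part ⇒ clear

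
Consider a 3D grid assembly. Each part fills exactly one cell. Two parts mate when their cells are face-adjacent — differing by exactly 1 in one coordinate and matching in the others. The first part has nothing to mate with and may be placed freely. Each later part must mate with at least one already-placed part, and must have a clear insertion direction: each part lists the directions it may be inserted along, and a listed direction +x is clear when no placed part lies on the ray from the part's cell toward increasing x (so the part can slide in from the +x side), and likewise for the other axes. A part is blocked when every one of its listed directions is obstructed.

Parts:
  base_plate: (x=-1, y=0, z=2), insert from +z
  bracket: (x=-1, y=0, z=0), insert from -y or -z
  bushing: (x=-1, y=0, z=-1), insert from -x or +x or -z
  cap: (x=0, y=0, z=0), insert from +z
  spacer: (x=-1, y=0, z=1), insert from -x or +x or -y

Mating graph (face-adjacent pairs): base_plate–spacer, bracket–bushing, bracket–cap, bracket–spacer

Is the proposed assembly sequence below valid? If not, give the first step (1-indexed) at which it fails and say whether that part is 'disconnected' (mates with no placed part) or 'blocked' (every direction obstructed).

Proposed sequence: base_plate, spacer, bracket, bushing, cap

Valid

1. base_plate@(-1, 0, 2) [+z clear] — {base_plate}
2. spacer@(-1, 0, 1) [-x clear] — {base_plate, spacer}
3. bracket@(-1, 0, 0) [-y clear] — {base_plate, bracket, spacer}
4. bushing@(-1, 0, -1) [-x clear] — {base_plate, bracket, bushing, spacer}
5. cap@(0, 0, 0) [+z clear] — {base_plate, bracket, bushing, cap, spacer}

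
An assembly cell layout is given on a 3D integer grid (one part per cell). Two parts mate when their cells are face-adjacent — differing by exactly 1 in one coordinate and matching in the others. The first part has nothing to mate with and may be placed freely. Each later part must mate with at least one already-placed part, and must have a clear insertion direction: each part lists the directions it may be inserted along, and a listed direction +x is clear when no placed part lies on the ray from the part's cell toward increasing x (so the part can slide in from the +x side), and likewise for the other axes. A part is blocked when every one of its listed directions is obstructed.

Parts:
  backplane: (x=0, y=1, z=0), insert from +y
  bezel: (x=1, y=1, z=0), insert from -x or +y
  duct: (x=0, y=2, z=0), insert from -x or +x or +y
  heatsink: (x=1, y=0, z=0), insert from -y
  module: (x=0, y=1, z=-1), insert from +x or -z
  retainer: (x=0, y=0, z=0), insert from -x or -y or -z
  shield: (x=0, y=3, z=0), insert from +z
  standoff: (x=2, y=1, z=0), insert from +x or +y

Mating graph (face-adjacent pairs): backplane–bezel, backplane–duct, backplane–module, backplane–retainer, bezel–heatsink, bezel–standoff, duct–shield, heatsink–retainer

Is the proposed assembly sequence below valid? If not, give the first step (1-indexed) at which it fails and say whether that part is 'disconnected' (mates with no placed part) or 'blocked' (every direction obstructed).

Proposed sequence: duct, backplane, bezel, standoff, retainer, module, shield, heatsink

Invalid at step 2 (blocked)

1. duct@(0, 2, 0) [-x clear] — {duct}
2. backplane@(0, 1, 0) — +y all obstructed ⇒ blocked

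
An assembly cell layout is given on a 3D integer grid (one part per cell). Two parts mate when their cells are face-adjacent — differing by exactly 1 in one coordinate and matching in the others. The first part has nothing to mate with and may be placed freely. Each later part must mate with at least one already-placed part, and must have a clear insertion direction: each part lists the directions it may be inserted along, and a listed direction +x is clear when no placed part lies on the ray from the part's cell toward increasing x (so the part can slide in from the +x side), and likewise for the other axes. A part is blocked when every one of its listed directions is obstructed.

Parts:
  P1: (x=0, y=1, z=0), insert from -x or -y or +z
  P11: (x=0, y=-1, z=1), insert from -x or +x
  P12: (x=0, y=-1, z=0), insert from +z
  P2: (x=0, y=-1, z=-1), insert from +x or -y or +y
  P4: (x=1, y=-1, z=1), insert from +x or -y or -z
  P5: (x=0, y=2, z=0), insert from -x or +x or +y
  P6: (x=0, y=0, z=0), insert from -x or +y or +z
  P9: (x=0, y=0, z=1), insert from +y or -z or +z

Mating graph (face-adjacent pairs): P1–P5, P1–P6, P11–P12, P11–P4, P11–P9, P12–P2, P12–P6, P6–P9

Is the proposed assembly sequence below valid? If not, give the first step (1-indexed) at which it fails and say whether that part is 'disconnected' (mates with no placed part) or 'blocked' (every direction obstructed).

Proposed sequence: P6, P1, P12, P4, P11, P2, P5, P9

1. P6@(0, 0, 0) [-x clear] — {P6}
2. P1@(0, 1, 0) [-x clear] — {P1, P6}
3. P12@(0, -1, 0) [+z clear] — {P1, P12, P6}
4. P4@(1, -1, 1) — no placed neighbour ⇒ disconnected

Invalid at step 4 (disconnected)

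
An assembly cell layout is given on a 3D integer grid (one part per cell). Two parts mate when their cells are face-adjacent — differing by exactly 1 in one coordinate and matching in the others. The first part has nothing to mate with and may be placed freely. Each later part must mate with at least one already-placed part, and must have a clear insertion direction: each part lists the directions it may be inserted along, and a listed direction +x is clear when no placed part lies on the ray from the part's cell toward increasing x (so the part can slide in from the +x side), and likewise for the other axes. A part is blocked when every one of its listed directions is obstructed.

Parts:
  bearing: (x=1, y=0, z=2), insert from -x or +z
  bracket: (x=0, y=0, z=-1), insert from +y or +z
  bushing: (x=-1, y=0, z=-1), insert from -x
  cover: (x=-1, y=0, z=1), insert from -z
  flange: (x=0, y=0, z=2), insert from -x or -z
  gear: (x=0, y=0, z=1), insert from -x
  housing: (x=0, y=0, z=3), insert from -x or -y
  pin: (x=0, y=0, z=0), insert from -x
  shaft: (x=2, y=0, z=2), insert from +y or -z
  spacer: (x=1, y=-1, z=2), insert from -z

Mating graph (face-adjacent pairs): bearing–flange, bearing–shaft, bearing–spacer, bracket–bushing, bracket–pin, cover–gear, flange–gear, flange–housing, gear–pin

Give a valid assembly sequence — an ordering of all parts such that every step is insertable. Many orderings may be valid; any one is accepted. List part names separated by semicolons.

1. shaft@(2, 0, 2) [+y clear] — {shaft}
2. bearing@(1, 0, 2) [-x clear] — {bearing, shaft}
3. flange@(0, 0, 2) [-x clear] — {bearing, flange, shaft}
4. gear@(0, 0, 1) [-x clear] — {bearing, flange, gear, shaft}
5. cover@(-1, 0, 1) [-z clear] — {bearing, cover, flange, gear, shaft}
6. pin@(0, 0, 0) [-x clear] — {bearing, cover, flange, gear, pin, shaft}
7. bracket@(0, 0, -1) [+y clear] — {bearing, bracket, cover, flange, gear, pin, shaft}
8. bushing@(-1, 0, -1) [-x clear] — {bearing, bracket, bushing, cover, flange, gear, pin, shaft}
9. housing@(0, 0, 3) [-x clear] — {bearing, bracket, bushing, cover, flange, gear, housing, pin, shaft}
10. spacer@(1, -1, 2) [-z clear] — {bearing, bracket, bushing, cover, flange, gear, housing, pin, shaft, spacer}

shaft; bearing; flange; gear; cover; pin; bracket; bushing; housing; spacer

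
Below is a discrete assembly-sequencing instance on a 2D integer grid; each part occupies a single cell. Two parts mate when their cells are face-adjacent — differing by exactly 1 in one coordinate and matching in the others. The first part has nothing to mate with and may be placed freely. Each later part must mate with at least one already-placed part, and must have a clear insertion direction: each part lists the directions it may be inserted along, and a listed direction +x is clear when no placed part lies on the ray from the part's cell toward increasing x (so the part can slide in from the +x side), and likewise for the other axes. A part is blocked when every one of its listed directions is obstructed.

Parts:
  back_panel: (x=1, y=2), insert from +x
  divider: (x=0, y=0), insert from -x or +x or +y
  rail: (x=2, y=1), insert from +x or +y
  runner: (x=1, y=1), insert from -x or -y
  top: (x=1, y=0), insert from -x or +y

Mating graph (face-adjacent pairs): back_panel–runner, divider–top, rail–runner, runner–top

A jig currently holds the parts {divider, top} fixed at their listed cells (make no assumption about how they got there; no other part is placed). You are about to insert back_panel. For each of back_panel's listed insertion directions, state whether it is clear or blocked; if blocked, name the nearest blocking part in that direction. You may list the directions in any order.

+x: clear

+x: ray from back_panel(1, 2) has no placed part ⇒ clear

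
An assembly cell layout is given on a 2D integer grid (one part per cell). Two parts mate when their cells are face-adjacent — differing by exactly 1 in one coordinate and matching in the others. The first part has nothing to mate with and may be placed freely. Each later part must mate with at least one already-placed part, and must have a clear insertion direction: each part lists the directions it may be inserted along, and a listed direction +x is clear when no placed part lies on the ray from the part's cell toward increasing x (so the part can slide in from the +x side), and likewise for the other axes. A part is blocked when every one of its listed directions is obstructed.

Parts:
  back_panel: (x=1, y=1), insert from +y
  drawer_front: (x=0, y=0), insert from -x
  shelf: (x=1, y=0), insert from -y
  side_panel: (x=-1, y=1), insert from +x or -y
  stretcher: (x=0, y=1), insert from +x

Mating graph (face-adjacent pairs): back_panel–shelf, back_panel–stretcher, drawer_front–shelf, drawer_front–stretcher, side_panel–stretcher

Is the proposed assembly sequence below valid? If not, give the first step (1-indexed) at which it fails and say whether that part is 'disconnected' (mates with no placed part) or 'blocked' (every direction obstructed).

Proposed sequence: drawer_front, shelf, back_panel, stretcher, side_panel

Invalid at step 4 (blocked)

1. drawer_front@(0, 0) [-x clear] — {drawer_front}
2. shelf@(1, 0) [-y clear] — {drawer_front, shelf}
3. back_panel@(1, 1) [+y clear] — {back_panel, drawer_front, shelf}
4. stretcher@(0, 1) — +x all obstructed ⇒ blocked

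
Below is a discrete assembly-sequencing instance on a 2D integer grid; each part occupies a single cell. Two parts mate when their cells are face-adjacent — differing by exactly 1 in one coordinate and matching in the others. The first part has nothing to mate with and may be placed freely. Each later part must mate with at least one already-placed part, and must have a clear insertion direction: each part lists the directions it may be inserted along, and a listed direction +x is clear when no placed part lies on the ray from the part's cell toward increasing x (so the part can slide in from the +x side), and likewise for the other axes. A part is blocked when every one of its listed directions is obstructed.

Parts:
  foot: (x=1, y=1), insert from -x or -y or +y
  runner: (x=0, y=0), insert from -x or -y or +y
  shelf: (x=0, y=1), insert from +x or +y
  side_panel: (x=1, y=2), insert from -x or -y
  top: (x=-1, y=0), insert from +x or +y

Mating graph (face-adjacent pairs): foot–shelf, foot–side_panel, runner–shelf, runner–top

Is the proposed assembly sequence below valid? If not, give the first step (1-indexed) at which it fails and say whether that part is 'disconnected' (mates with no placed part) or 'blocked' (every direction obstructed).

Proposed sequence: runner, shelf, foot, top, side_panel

1. runner@(0, 0) [-x clear] — {runner}
2. shelf@(0, 1) [+x clear] — {runner, shelf}
3. foot@(1, 1) [-y clear] — {foot, runner, shelf}
4. top@(-1, 0) [+y clear] — {foot, runner, shelf, top}
5. side_panel@(1, 2) [-x clear] — {foot, runner, shelf, side_panel, top}

Valid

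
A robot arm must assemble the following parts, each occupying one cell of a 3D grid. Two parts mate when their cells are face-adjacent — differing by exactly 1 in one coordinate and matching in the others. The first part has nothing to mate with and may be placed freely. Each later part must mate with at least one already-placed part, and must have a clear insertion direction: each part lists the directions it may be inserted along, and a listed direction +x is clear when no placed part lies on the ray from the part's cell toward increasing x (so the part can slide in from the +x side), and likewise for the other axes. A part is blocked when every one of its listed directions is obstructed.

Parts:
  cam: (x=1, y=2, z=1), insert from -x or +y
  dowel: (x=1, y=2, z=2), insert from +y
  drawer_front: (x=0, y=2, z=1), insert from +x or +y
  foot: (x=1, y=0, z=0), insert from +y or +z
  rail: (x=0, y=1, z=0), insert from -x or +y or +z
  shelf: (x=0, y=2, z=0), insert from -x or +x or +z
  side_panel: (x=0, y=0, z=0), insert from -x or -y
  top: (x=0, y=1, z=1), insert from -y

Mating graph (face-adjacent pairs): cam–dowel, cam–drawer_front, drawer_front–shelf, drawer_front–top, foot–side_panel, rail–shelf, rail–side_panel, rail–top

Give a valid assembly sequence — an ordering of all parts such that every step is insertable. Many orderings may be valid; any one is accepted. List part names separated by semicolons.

1. drawer_front@(0, 2, 1) [+x clear] — {drawer_front}
2. shelf@(0, 2, 0) [-x clear] — {drawer_front, shelf}
3. rail@(0, 1, 0) [-x clear] — {drawer_front, rail, shelf}
4. cam@(1, 2, 1) [+y clear] — {cam, drawer_front, rail, shelf}
5. dowel@(1, 2, 2) [+y clear] — {cam, dowel, drawer_front, rail, shelf}
6. top@(0, 1, 1) [-y clear] — {cam, dowel, drawer_front, rail, shelf, top}
7. side_panel@(0, 0, 0) [-x clear] — {cam, dowel, drawer_front, rail, shelf, side_panel, top}
8. foot@(1, 0, 0) [+y clear] — {cam, dowel, drawer_front, foot, rail, shelf, side_panel, top}

drawer_front; shelf; rail; cam; dowel; top; side_panel; foot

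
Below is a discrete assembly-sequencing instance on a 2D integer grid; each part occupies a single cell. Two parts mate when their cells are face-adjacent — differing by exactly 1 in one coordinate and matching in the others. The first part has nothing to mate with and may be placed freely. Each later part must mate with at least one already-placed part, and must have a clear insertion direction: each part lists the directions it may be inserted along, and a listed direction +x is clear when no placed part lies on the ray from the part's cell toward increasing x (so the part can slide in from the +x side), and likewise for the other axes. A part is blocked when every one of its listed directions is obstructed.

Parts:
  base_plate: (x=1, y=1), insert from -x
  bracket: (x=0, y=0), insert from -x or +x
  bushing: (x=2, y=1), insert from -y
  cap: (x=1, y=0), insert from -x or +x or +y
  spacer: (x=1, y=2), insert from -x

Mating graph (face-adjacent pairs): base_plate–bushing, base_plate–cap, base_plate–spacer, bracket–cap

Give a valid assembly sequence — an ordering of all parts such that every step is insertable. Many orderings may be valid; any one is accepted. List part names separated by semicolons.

1. bushing@(2, 1) [-y clear] — {bushing}
2. base_plate@(1, 1) [-x clear] — {base_plate, bushing}
3. spacer@(1, 2) [-x clear] — {base_plate, bushing, spacer}
4. cap@(1, 0) [-x clear] — {base_plate, bushing, cap, spacer}
5. bracket@(0, 0) [-x clear] — {base_plate, bracket, bushing, cap, spacer}

bushing; base_plate; spacer; cap; bracket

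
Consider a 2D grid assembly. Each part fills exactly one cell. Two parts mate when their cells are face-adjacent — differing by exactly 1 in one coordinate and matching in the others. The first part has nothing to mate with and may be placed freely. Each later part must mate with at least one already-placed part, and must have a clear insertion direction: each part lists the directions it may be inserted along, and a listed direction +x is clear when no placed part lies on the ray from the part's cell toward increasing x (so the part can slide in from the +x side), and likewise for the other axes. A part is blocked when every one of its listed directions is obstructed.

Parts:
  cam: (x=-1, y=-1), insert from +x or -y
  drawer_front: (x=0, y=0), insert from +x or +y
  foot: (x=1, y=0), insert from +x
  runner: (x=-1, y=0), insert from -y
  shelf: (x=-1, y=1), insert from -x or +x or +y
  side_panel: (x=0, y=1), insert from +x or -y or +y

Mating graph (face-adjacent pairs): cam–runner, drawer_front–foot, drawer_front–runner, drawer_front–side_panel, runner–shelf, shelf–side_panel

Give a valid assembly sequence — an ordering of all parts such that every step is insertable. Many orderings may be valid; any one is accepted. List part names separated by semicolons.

1. foot@(1, 0) [+x clear] — {foot}
2. drawer_front@(0, 0) [+y clear] — {drawer_front, foot}
3. side_panel@(0, 1) [+x clear] — {drawer_front, foot, side_panel}
4. shelf@(-1, 1) [-x clear] — {drawer_front, foot, shelf, side_panel}
5. runner@(-1, 0) [-y clear] — {drawer_front, foot, runner, shelf, side_panel}
6. cam@(-1, -1) [+x clear] — {cam, drawer_front, foot, runner, shelf, side_panel}

foot; drawer_front; side_panel; shelf; runner; cam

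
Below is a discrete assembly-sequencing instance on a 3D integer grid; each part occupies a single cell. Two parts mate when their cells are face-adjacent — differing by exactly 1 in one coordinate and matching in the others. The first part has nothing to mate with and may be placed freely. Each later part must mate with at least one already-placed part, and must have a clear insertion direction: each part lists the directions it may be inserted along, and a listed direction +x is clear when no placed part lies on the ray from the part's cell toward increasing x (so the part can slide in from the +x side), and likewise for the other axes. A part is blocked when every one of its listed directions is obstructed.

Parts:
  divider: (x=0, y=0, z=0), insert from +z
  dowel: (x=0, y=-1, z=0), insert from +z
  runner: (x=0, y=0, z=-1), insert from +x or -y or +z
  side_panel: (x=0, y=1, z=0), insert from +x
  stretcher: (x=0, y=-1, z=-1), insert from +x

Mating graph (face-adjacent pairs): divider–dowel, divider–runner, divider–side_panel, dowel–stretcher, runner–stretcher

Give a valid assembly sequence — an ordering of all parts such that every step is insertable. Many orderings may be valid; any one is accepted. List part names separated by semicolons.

1. dowel@(0, -1, 0) [+z clear] — {dowel}
2. divider@(0, 0, 0) [+z clear] — {divider, dowel}
3. side_panel@(0, 1, 0) [+x clear] — {divider, dowel, side_panel}
4. runner@(0, 0, -1) [+x clear] — {divider, dowel, runner, side_panel}
5. stretcher@(0, -1, -1) [+x clear] — {divider, dowel, runner, side_panel, stretcher}

dowel; divider; side_panel; runner; stretcher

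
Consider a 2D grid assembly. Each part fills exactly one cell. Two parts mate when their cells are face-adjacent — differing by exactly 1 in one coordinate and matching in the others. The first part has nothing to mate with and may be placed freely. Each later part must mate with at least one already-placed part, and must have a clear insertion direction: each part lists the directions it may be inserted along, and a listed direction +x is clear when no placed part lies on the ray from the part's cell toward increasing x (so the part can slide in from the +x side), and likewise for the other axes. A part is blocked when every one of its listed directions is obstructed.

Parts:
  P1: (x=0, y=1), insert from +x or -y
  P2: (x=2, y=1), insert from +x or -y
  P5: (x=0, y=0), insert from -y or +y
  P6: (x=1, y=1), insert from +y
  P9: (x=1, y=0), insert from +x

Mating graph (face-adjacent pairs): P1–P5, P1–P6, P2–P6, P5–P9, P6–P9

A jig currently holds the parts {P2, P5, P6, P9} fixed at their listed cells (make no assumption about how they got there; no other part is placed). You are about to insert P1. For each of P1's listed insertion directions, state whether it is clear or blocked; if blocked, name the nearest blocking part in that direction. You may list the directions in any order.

+x: nearest on ray is P6@(1, 1) ⇒ blocked
-y: nearest on ray is P5@(0, 0) ⇒ blocked

+x: blocked by P6; -y: blocked by P5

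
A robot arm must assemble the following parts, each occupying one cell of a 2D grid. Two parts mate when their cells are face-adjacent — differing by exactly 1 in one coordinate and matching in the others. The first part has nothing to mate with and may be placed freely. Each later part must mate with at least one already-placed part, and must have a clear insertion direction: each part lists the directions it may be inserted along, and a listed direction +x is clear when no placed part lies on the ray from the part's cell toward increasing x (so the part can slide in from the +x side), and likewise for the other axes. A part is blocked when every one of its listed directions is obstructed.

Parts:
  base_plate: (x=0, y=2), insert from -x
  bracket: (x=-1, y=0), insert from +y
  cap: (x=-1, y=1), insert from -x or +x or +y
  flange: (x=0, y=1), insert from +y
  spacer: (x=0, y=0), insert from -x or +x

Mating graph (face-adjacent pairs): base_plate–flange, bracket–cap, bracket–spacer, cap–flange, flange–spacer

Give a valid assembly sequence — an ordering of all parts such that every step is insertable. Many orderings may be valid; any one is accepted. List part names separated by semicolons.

1. spacer@(0, 0) [-x clear] — {spacer}
2. bracket@(-1, 0) [+y clear] — {bracket, spacer}
3. cap@(-1, 1) [-x clear] — {bracket, cap, spacer}
4. flange@(0, 1) [+y clear] — {bracket, cap, flange, spacer}
5. base_plate@(0, 2) [-x clear] — {base_plate, bracket, cap, flange, spacer}

spacer; bracket; cap; flange; base_plate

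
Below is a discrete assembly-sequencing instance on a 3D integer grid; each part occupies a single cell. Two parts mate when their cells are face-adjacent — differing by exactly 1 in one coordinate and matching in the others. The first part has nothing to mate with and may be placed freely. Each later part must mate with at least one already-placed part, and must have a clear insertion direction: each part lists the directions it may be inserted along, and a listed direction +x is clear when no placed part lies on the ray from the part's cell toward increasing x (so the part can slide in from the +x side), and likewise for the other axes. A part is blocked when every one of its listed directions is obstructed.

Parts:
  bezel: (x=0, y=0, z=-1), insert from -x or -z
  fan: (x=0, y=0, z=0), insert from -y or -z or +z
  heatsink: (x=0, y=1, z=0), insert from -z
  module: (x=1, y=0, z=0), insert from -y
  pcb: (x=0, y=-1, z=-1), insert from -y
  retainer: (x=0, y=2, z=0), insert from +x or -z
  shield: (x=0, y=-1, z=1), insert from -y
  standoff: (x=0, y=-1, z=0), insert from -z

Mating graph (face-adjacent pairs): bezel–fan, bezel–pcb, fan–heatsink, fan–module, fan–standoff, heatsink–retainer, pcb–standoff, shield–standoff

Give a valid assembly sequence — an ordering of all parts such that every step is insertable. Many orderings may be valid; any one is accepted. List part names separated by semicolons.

1. shield@(0, -1, 1) [-y clear] — {shield}
2. standoff@(0, -1, 0) [-z clear] — {shield, standoff}
3. fan@(0, 0, 0) [-z clear] — {fan, shield, standoff}
4. heatsink@(0, 1, 0) [-z clear] — {fan, heatsink, shield, standoff}
5. retainer@(0, 2, 0) [+x clear] — {fan, heatsink, retainer, shield, standoff}
6. module@(1, 0, 0) [-y clear] — {fan, heatsink, module, retainer, shield, standoff}
7. bezel@(0, 0, -1) [-x clear] — {bezel, fan, heatsink, module, retainer, shield, standoff}
8. pcb@(0, -1, -1) [-y clear] — {bezel, fan, heatsink, module, pcb, retainer, shield, standoff}

shield; standoff; fan; heatsink; retainer; module; bezel; pcb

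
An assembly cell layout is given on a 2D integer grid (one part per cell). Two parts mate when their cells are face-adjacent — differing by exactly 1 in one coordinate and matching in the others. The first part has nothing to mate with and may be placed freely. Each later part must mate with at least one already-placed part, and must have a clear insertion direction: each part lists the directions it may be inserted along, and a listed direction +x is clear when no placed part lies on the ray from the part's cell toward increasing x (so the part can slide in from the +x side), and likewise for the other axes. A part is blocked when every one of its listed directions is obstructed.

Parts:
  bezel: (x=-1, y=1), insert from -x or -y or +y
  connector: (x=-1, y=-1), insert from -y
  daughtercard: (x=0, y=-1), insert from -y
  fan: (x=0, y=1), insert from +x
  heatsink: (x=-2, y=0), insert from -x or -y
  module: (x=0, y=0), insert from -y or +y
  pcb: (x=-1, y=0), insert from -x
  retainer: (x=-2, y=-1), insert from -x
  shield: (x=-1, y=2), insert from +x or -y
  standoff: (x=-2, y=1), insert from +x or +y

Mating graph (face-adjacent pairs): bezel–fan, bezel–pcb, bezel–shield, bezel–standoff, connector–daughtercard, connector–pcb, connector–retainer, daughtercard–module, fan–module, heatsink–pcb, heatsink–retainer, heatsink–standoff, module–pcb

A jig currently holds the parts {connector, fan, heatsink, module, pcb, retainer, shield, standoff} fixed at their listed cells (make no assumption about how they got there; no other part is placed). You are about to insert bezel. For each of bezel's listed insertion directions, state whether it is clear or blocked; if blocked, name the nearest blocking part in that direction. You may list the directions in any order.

+y: blocked by shield; -x: blocked by standoff; -y: blocked by pcb

-x: nearest on ray is standoff@(-2, 1) ⇒ blocked
-y: nearest on ray is pcb@(-1, 0) ⇒ blocked
+y: nearest on ray is shield@(-1, 2) ⇒ blocked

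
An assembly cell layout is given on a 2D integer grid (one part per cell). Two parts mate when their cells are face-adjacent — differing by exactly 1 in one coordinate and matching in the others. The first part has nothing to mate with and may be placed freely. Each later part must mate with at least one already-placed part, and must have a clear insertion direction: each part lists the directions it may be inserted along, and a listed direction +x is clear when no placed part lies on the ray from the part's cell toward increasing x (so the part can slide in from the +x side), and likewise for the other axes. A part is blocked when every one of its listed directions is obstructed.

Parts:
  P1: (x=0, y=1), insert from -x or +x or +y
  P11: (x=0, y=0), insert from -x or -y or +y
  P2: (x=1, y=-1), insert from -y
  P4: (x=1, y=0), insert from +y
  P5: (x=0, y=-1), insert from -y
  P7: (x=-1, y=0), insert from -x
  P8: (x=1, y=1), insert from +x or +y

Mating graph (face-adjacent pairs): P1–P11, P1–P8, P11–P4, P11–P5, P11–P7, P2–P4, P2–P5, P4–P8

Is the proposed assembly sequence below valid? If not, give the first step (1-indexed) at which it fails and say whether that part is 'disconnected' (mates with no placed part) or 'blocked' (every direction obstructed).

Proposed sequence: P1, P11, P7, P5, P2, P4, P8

1. P1@(0, 1) [-x clear] — {P1}
2. P11@(0, 0) [-x clear] — {P1, P11}
3. P7@(-1, 0) [-x clear] — {P1, P11, P7}
4. P5@(0, -1) [-y clear] — {P1, P11, P5, P7}
5. P2@(1, -1) [-y clear] — {P1, P11, P2, P5, P7}
6. P4@(1, 0) [+y clear] — {P1, P11, P2, P4, P5, P7}
7. P8@(1, 1) [+x clear] — {P1, P11, P2, P4, P5, P7, P8}

Valid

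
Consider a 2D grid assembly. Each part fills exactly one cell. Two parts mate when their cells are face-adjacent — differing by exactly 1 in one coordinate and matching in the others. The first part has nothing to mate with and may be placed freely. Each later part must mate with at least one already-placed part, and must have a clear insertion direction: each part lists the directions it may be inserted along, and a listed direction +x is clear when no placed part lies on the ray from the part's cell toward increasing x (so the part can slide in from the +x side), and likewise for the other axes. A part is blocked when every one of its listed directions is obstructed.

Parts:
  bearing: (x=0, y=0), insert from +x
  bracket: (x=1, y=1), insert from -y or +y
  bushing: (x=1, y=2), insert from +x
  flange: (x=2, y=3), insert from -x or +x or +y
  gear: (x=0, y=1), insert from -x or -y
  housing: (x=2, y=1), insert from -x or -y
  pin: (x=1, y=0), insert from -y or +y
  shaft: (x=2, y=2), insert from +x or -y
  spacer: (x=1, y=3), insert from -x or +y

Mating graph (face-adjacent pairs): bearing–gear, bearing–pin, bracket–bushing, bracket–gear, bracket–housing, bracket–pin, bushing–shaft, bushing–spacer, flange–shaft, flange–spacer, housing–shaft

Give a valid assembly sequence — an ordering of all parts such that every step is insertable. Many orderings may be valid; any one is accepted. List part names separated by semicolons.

spacer; bushing; shaft; housing; bracket; gear; bearing; pin; flange

1. spacer@(1, 3) [-x clear] — {spacer}
2. bushing@(1, 2) [+x clear] — {bushing, spacer}
3. shaft@(2, 2) [+x clear] — {bushing, shaft, spacer}
4. housing@(2, 1) [-x clear] — {bushing, housing, shaft, spacer}
5. bracket@(1, 1) [-y clear] — {bracket, bushing, housing, shaft, spacer}
6. gear@(0, 1) [-x clear] — {bracket, bushing, gear, housing, shaft, spacer}
7. bearing@(0, 0) [+x clear] — {bearing, bracket, bushing, gear, housing, shaft, spacer}
8. pin@(1, 0) [-y clear] — {bearing, bracket, bushing, gear, housing, pin, shaft, spacer}
9. flange@(2, 3) [+x clear] — {bearing, bracket, bushing, flange, gear, housing, pin, shaft, spacer}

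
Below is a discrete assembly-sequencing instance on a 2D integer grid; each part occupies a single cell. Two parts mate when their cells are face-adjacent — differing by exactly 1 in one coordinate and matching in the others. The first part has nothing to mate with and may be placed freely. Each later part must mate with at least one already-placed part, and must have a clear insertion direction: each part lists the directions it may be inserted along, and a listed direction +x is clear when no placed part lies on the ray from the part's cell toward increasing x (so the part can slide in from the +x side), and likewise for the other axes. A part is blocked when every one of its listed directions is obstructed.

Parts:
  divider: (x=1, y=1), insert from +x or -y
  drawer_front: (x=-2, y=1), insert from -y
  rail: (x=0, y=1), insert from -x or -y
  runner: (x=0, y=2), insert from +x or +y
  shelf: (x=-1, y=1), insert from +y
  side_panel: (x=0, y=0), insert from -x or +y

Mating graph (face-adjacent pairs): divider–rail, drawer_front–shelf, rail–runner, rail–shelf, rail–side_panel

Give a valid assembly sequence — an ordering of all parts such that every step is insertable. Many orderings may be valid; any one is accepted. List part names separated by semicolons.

1. runner@(0, 2) [+x clear] — {runner}
2. rail@(0, 1) [-x clear] — {rail, runner}
3. shelf@(-1, 1) [+y clear] — {rail, runner, shelf}
4. side_panel@(0, 0) [-x clear] — {rail, runner, shelf, side_panel}
5. drawer_front@(-2, 1) [-y clear] — {drawer_front, rail, runner, shelf, side_panel}
6. divider@(1, 1) [+x clear] — {divider, drawer_front, rail, runner, shelf, side_panel}

runner; rail; shelf; side_panel; drawer_front; divider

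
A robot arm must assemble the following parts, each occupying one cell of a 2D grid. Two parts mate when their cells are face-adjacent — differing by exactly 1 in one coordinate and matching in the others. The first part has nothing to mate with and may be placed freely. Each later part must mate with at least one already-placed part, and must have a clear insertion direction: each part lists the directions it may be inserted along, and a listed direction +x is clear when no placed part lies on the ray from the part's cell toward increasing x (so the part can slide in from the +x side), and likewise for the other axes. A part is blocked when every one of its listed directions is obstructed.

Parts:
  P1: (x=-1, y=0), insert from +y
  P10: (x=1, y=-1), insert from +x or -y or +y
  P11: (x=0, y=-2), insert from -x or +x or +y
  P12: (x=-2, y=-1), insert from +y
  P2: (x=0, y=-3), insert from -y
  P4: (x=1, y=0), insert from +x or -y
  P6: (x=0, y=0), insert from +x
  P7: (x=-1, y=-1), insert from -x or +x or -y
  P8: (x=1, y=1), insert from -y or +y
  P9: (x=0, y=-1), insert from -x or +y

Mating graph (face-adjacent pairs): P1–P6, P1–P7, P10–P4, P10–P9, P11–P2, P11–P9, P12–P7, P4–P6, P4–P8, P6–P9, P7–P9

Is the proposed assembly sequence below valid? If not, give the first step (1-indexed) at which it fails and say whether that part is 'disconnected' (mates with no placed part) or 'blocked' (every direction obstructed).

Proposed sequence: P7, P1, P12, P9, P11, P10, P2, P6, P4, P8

Valid

1. P7@(-1, -1) [-x clear] — {P7}
2. P1@(-1, 0) [+y clear] — {P1, P7}
3. P12@(-2, -1) [+y clear] — {P1, P12, P7}
4. P9@(0, -1) [+y clear] — {P1, P12, P7, P9}
5. P11@(0, -2) [-x clear] — {P1, P11, P12, P7, P9}
6. P10@(1, -1) [+x clear] — {P1, P10, P11, P12, P7, P9}
7. P2@(0, -3) [-y clear] — {P1, P10, P11, P12, P2, P7, P9}
8. P6@(0, 0) [+x clear] — {P1, P10, P11, P12, P2, P6, P7, P9}
9. P4@(1, 0) [+x clear] — {P1, P10, P11, P12, P2, P4, P6, P7, P9}
10. P8@(1, 1) [+y clear] — {P1, P10, P11, P12, P2, P4, P6, P7, P8, P9}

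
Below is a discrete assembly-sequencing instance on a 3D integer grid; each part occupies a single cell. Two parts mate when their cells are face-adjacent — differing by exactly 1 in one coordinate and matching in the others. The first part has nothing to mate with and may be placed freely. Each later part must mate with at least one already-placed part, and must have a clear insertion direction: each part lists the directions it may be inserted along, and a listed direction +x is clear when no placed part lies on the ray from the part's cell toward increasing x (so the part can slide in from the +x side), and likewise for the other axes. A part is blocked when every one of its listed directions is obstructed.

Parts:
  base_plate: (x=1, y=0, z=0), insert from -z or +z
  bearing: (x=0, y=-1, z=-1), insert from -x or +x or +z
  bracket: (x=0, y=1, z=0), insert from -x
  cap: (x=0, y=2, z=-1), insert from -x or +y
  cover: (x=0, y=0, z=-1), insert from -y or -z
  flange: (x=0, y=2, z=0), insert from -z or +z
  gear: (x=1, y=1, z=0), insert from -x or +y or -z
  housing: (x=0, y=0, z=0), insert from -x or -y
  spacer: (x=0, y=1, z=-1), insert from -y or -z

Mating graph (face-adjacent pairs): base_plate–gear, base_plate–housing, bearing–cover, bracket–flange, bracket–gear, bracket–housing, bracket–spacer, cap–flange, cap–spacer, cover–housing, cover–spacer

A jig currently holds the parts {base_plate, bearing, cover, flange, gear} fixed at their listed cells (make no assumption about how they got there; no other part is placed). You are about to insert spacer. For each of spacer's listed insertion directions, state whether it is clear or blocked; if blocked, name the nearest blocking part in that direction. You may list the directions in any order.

-y: blocked by cover; -z: clear

-y: nearest on ray is cover@(0, 0, -1) ⇒ blocked
-z: ray from spacer(0, 1, -1) has no placed part ⇒ clear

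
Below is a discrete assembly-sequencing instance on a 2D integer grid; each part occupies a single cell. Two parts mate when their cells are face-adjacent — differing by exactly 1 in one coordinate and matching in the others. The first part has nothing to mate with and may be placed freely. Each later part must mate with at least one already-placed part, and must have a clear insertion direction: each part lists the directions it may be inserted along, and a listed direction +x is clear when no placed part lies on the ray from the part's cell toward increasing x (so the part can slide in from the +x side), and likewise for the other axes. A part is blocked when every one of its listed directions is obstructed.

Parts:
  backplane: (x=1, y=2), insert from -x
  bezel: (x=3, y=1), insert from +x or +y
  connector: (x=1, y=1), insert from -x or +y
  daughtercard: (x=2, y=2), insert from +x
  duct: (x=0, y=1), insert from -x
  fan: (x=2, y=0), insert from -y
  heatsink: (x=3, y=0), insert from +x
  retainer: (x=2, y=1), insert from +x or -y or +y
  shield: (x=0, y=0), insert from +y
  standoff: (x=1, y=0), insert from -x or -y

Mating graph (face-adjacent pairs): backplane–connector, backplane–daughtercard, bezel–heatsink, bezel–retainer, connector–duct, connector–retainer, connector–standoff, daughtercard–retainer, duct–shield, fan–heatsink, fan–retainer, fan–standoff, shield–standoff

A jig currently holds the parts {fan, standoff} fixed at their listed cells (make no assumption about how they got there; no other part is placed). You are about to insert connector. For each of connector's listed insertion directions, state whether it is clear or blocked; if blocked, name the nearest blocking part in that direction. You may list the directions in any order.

-x: ray from connector(1, 1) has no placed part ⇒ clear
+y: ray from connector(1, 1) has no placed part ⇒ clear

+y: clear; -x: clear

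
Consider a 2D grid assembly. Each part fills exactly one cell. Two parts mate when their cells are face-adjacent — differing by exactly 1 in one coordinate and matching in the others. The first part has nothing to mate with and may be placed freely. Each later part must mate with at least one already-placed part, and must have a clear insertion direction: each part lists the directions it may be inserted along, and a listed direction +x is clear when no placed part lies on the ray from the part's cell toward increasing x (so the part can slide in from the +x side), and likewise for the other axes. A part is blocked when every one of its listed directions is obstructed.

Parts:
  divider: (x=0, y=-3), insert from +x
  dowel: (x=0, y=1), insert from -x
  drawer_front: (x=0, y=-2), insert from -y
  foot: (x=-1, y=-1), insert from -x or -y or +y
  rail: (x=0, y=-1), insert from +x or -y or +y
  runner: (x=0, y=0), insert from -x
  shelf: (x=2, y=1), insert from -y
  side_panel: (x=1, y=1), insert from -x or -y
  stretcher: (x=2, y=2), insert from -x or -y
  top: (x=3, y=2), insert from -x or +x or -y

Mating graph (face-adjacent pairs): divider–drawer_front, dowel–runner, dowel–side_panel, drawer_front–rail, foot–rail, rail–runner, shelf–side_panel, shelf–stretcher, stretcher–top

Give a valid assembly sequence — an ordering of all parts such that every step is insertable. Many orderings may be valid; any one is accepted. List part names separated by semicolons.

foot; rail; drawer_front; runner; dowel; side_panel; shelf; stretcher; top; divider

1. foot@(-1, -1) [-x clear] — {foot}
2. rail@(0, -1) [+x clear] — {foot, rail}
3. drawer_front@(0, -2) [-y clear] — {drawer_front, foot, rail}
4. runner@(0, 0) [-x clear] — {drawer_front, foot, rail, runner}
5. dowel@(0, 1) [-x clear] — {dowel, drawer_front, foot, rail, runner}
6. side_panel@(1, 1) [-y clear] — {dowel, drawer_front, foot, rail, runner, side_panel}
7. shelf@(2, 1) [-y clear] — {dowel, drawer_front, foot, rail, runner, shelf, side_panel}
8. stretcher@(2, 2) [-x clear] — {dowel, drawer_front, foot, rail, runner, shelf, side_panel, stretcher}
9. top@(3, 2) [+x clear] — {dowel, drawer_front, foot, rail, runner, shelf, side_panel, stretcher, top}
10. divider@(0, -3) [+x clear] — {divider, dowel, drawer_front, foot, rail, runner, shelf, side_panel, stretcher, top}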